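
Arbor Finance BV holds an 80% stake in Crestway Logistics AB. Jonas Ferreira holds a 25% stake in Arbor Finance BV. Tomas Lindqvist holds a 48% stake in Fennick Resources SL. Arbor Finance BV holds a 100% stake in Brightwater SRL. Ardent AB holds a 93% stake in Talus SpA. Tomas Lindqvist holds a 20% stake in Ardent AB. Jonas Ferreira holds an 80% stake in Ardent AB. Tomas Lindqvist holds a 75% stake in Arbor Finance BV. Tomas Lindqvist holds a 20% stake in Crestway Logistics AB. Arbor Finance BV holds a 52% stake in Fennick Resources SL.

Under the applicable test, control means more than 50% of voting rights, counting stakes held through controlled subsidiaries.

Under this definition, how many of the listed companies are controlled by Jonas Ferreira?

Jonas holds 80% of Ardent, so Jonas controls Ardent.
Ardent holds 93% of Talus, so Jonas controls Talus.
No other company's threshold is met.
Jonas controls 2 companies.

2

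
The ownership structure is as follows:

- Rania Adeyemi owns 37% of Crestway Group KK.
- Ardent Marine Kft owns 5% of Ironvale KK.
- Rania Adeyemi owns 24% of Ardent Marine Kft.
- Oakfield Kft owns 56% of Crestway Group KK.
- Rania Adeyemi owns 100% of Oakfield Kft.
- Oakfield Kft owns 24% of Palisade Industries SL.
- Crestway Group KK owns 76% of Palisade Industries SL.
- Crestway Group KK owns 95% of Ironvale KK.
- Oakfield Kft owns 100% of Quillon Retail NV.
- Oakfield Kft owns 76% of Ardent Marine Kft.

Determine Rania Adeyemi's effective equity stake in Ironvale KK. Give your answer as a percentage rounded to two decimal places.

Rania reaches Ironvale along 4 paths.
Via Oakfield → Ardent: 100% × 76% × 5% = 3.8%.
Via Ardent: 24% × 5% = 1.2%.
Via Crestway: 37% × 95% = 35.15%.
Via Oakfield → Crestway: 100% × 56% × 95% = 53.2%.
Total: 3.8% + 1.2% + 35.15% + 53.2% = 93.35%.

93.35%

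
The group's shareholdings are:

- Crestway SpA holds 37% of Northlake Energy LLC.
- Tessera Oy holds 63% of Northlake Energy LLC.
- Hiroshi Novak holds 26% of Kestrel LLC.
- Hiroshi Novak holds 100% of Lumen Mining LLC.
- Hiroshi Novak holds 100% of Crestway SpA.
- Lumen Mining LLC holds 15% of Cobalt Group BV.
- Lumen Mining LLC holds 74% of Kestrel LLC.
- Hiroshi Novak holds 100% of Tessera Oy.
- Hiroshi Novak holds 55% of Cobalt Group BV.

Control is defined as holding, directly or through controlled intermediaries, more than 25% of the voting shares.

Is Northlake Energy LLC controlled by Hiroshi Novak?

Hiroshi holds 100% of Crestway, so Hiroshi controls Crestway.
Hiroshi holds 100% of Tessera, so Hiroshi controls Tessera.
Crestway and Tessera together hold 37% + 63% = 100% of Northlake, so Hiroshi controls Northlake.

Yes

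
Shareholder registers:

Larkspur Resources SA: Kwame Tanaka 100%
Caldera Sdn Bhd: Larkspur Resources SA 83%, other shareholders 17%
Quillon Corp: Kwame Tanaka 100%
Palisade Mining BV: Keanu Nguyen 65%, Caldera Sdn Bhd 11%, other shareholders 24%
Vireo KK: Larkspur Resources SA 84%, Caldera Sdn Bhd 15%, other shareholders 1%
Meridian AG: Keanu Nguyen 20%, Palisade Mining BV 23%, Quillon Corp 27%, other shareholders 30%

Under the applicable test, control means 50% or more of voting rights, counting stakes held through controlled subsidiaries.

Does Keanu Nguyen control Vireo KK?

No

Keanu holds 65% of Palisade, so Keanu controls Palisade.
Neither Keanu nor any entity Keanu controls holds any voting interest in Vireo.
So Keanu does not control Vireo.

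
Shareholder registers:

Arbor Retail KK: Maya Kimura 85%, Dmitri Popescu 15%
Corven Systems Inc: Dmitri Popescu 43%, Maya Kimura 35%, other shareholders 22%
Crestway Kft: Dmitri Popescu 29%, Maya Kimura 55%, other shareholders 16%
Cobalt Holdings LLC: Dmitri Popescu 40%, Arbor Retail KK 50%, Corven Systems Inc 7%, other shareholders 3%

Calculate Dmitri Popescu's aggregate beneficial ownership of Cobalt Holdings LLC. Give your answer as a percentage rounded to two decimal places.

50.51%

Dmitri reaches Cobalt along 3 paths.
Direct stake: 40% = 40%.
Via Arbor: 15% × 50% = 7.5%.
Via Corven: 43% × 7% = 3.01%.
Total: 40% + 7.5% + 3.01% = 50.51%.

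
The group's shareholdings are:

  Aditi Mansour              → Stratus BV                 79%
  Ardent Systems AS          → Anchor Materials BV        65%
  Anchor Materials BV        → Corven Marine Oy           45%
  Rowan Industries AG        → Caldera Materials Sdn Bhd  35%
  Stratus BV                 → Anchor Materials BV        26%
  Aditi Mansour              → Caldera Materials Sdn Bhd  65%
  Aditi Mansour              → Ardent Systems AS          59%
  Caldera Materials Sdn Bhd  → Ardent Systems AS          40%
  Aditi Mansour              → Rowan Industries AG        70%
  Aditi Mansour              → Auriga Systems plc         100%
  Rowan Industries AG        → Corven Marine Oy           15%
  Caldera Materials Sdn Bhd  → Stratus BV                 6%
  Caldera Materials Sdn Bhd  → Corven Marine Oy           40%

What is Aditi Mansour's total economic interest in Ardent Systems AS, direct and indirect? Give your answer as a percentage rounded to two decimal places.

94.80%

Aditi reaches Ardent along 3 paths.
Direct stake: 59% = 59%.
Via Rowan → Caldera: 70% × 35% × 40% = 9.8%.
Via Caldera: 65% × 40% = 26%.
Total: 59% + 9.8% + 26% = 94.8%.
Rounded: 94.80%.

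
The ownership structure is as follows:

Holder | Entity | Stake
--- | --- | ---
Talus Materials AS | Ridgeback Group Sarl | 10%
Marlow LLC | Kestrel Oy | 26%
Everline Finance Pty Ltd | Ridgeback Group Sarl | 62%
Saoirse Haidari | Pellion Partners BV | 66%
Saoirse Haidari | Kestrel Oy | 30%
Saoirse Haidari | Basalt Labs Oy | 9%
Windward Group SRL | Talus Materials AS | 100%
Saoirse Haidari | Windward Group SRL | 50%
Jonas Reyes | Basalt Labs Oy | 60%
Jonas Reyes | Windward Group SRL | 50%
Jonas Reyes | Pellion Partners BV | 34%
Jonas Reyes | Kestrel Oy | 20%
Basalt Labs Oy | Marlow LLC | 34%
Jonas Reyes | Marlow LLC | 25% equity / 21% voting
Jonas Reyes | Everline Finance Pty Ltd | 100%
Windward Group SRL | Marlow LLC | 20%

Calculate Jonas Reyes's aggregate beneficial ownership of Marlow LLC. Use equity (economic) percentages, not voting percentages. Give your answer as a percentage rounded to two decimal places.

55.40%

Jonas reaches Marlow along 3 paths.
Via Windward: 50% × 20% = 10%.
Via Basalt: 60% × 34% = 20.4%.
Direct stake: 25% = 25%.
Total: 10% + 20.4% + 25% = 55.4%.
Rounded: 55.40%.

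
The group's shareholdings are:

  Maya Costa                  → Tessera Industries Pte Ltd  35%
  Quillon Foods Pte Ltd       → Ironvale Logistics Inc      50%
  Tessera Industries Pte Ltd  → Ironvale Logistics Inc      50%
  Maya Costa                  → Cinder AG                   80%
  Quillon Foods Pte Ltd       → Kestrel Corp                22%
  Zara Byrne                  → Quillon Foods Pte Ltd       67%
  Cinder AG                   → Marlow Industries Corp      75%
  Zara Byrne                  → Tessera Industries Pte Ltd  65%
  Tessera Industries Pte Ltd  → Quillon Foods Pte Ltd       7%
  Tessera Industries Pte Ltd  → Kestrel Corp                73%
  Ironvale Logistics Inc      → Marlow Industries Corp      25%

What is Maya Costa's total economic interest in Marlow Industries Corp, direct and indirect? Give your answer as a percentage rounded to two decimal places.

Maya reaches Marlow along 3 paths.
Via Tessera → Ironvale: 35% × 50% × 25% = 4.375%.
Via Tessera → Quillon → Ironvale: 35% × 7% × 50% × 25% = 0.30625%.
Via Cinder: 80% × 75% = 60%.
Total: 4.375% + 0.30625% + 60% = 64.68125%.
Rounded: 64.68%.

64.68%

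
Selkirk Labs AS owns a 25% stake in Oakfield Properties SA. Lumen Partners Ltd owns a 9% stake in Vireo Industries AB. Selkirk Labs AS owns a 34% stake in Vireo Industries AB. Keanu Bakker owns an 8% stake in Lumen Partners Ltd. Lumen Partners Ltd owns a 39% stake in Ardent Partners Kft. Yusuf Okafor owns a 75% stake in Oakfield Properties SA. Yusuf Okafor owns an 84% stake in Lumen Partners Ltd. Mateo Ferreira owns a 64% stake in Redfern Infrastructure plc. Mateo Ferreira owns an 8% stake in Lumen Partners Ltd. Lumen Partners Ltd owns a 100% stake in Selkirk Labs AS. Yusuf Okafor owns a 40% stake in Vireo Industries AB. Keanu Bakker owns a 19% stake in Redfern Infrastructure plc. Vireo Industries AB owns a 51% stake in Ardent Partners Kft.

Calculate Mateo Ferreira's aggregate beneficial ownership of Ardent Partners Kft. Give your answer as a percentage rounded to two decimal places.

Mateo reaches Ardent along 3 paths.
Via Lumen: 8% × 39% = 3.12%.
Via Lumen → Selkirk → Vireo: 8% × 100% × 34% × 51% = 1.3872%.
Via Lumen → Vireo: 8% × 9% × 51% = 0.3672%.
Total: 3.12% + 1.3872% + 0.3672% = 4.8744%.
Rounded: 4.87%.

4.87%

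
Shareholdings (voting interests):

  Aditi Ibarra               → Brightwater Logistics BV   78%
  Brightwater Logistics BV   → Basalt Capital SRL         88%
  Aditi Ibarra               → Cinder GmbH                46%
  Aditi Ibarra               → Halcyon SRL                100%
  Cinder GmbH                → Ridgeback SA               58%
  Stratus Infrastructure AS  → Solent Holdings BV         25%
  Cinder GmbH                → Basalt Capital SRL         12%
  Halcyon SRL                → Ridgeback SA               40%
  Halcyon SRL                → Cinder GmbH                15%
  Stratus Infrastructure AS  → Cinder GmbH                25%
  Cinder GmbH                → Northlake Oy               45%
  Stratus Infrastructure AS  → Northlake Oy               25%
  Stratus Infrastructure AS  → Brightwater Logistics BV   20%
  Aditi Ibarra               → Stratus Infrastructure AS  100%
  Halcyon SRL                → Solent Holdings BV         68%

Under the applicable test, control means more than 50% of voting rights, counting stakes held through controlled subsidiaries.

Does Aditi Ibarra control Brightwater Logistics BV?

Yes

Aditi holds 100% of Stratus, so Aditi controls Stratus.
Aditi and Stratus together hold 78% + 20% = 98% of Brightwater, so Aditi controls Brightwater.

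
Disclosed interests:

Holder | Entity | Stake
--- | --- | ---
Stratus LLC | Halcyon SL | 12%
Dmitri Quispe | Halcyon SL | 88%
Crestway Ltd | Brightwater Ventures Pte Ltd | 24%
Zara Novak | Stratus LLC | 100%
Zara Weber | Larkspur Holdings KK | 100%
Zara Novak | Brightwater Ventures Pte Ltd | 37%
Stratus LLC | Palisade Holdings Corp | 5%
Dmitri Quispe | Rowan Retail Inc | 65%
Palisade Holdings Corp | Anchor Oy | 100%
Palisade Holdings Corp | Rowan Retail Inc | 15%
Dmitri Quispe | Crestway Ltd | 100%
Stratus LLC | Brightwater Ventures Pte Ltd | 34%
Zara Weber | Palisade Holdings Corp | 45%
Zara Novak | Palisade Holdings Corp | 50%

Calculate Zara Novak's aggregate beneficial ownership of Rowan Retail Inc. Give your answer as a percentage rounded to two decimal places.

Zara Novak reaches Rowan along 2 paths.
Via Palisade: 50% × 15% = 7.5%.
Via Stratus → Palisade: 100% × 5% × 15% = 0.75%.
Total: 7.5% + 0.75% = 8.25%.

8.25%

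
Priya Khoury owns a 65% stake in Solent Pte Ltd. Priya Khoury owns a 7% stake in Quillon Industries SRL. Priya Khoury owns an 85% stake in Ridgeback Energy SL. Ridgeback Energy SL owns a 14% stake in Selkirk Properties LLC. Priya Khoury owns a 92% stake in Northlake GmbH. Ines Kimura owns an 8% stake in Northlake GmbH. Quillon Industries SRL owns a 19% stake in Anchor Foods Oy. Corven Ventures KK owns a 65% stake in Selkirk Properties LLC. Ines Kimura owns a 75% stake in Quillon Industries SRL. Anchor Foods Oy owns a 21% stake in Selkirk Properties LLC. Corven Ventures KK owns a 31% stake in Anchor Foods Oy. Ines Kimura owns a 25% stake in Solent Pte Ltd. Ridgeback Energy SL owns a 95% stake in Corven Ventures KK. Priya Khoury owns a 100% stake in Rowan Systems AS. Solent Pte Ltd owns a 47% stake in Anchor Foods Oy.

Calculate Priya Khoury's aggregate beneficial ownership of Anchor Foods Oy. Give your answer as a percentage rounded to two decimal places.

Priya reaches Anchor along 3 paths.
Via Ridgeback → Corven: 85% × 95% × 31% = 25.0325%.
Via Solent: 65% × 47% = 30.55%.
Via Quillon: 7% × 19% = 1.33%.
Total: 25.0325% + 30.55% + 1.33% = 56.9125%.
Rounded: 56.91%.

56.91%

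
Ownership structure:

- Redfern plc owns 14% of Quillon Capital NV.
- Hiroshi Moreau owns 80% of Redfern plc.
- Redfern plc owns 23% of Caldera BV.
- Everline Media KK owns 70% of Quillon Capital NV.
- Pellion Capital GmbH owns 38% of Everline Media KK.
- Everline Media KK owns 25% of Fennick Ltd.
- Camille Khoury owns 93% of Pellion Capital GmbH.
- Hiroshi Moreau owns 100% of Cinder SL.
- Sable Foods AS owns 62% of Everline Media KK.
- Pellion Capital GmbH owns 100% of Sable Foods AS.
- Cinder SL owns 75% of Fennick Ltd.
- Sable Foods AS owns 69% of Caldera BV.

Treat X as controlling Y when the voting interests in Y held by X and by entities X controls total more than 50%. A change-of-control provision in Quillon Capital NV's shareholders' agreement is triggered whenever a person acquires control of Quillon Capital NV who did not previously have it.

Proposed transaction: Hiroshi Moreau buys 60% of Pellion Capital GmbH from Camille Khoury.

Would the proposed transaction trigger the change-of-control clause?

Yes

The purchase adds only to Hiroshi's holdings (Camille's stake shrinks), so Hiroshi is the only person who could newly come to control Quillon.
Hiroshi holds 80% of Redfern, so Hiroshi controls Redfern.
Hiroshi holds 100% of Cinder, so Hiroshi controls Cinder.
Cinder holds 75% of Fennick, so Hiroshi controls Fennick.
In Quillon, Hiroshi's side holds only 14%, not > 50%.
So before the transaction, Hiroshi does not control Quillon.
After the purchase, Hiroshi holds 60% of Pellion directly, and Camille's stake falls to 33%.
Hiroshi holds 60% of Pellion, so Hiroshi controls Pellion.
Pellion holds 100% of Sable, so Hiroshi controls Sable.
Pellion and Sable together hold 38% + 62% = 100% of Everline, so Hiroshi controls Everline.
Everline and Redfern together hold 70% + 14% = 84% of Quillon, so Hiroshi controls Quillon.
Hiroshi did not control Quillon before and does after, so the clause is triggered.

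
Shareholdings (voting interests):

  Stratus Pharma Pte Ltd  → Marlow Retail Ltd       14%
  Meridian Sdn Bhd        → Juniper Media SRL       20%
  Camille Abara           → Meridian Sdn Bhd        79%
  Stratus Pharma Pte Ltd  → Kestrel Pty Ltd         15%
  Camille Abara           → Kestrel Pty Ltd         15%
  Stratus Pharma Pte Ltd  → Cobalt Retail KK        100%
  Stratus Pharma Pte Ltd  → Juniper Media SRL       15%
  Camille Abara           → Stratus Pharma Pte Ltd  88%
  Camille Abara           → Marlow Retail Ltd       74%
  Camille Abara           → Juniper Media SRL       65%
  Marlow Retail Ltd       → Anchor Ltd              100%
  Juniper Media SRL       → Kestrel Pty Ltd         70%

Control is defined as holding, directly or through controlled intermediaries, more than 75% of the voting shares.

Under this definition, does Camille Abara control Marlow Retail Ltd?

Camille holds 88% of Stratus, so Camille controls Stratus.
Camille and Stratus together hold 74% + 14% = 88% of Marlow, so Camille controls Marlow.

Yes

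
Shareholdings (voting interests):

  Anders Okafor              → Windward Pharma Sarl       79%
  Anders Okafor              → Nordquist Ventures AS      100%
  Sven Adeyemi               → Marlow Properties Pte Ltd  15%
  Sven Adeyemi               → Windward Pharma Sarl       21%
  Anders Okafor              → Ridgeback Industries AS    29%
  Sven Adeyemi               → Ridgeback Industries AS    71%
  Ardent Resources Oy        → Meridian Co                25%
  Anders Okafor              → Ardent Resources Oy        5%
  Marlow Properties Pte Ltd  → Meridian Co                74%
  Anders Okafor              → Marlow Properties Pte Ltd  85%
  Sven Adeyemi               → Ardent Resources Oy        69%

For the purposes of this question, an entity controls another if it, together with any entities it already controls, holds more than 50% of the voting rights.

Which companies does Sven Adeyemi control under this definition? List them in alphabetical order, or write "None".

Sven holds 71% of Ridgeback, so Sven controls Ridgeback.
Sven holds 69% of Ardent, so Sven controls Ardent.
No other company's threshold is met.

Ardent Resources Oy, Ridgeback Industries AS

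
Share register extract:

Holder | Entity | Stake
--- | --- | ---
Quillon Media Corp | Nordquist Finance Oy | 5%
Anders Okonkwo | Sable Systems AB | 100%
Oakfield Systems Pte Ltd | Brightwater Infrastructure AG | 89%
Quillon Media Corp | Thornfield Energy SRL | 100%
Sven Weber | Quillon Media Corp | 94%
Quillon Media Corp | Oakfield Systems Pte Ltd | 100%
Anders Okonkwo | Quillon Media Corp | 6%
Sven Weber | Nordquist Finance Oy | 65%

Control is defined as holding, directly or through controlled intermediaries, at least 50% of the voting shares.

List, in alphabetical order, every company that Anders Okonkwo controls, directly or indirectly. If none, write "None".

Anders holds 100% of Sable, so Anders controls Sable.
No other company's threshold is met.

Sable Systems AB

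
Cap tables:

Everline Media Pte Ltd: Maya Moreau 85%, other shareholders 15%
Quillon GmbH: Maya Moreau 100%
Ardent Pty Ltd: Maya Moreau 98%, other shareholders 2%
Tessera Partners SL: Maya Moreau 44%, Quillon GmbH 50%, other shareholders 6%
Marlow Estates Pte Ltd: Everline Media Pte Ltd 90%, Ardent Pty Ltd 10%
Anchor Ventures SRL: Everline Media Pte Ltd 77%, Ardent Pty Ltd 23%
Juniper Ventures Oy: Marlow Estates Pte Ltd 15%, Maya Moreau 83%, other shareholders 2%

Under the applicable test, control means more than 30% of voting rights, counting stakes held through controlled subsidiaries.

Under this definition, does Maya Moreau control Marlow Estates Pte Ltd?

Maya holds 85% of Everline, so Maya controls Everline.
Maya holds 98% of Ardent, so Maya controls Ardent.
Everline and Ardent together hold 90% + 10% = 100% of Marlow, so Maya controls Marlow.

Yes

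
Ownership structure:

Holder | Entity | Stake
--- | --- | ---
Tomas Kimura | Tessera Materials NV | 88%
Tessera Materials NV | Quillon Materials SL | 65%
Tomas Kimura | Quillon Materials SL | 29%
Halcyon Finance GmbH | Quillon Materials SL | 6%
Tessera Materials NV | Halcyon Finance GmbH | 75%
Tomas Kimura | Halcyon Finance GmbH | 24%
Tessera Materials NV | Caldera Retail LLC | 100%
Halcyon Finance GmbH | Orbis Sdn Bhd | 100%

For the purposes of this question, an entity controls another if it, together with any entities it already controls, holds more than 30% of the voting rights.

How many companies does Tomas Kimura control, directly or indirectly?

Tomas holds 88% of Tessera, so Tomas controls Tessera.
Tessera and Tomas together hold 75% + 24% = 99% of Halcyon, so Tomas controls Halcyon.
Halcyon holds 100% of Orbis, so Tomas controls Orbis.
Tessera holds 100% of Caldera, so Tomas controls Caldera.
Tessera and Halcyon and Tomas together hold 65% + 6% + 29% = 100% of Quillon, so Tomas controls Quillon.
Tomas controls 5 companies.

5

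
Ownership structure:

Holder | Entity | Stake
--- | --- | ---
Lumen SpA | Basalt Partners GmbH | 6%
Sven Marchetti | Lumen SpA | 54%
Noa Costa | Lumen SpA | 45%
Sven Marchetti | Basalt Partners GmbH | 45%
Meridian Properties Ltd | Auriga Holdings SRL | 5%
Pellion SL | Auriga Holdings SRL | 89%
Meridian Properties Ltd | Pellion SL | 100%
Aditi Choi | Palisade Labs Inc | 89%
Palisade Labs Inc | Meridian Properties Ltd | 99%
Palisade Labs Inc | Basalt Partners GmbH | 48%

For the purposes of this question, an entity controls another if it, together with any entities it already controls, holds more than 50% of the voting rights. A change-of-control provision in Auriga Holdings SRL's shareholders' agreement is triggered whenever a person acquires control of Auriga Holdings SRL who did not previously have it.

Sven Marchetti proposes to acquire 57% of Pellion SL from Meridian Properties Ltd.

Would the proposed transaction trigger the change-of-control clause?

The purchase adds only to Sven's holdings (Meridian's stake shrinks), so Sven is the only person who could newly come to control Auriga.
Sven holds 54% of Lumen, so Sven controls Lumen.
Sven and Lumen together hold 45% + 6% = 51% of Basalt, so Sven controls Basalt.
Neither Sven nor any entity Sven controls holds any voting interest in Auriga.
So before the transaction, Sven does not control Auriga.
After the purchase, Sven holds 57% of Pellion directly, and Meridian's stake falls to 43%.
Sven holds 57% of Pellion, so Sven controls Pellion.
Pellion holds 89% of Auriga, so Sven controls Auriga.
Sven did not control Auriga before and does after, so the clause is triggered.

Yes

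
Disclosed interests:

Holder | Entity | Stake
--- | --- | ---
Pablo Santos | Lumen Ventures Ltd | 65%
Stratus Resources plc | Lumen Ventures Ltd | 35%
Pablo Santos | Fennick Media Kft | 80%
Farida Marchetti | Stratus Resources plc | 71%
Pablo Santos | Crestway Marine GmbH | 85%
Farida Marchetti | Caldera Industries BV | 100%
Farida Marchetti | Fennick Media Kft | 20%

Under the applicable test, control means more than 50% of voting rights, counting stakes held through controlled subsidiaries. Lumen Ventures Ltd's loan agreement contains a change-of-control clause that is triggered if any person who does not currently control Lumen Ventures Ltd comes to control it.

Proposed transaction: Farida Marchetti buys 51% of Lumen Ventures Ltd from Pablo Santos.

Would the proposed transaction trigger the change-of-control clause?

The purchase adds only to Farida's holdings (Pablo's stake shrinks), so Farida is the only person who could newly come to control Lumen.
Farida holds 71% of Stratus, so Farida controls Stratus.
Farida holds 100% of Caldera, so Farida controls Caldera.
In Lumen, Farida's side holds only 35%, not > 50%.
So before the transaction, Farida does not control Lumen.
After the purchase, Farida holds 51% of Lumen directly, and Pablo's stake falls to 14%.
Stratus and Farida together hold 35% + 51% = 86% of Lumen, so Farida controls Lumen.
Farida did not control Lumen before and does after, so the clause is triggered.

Yes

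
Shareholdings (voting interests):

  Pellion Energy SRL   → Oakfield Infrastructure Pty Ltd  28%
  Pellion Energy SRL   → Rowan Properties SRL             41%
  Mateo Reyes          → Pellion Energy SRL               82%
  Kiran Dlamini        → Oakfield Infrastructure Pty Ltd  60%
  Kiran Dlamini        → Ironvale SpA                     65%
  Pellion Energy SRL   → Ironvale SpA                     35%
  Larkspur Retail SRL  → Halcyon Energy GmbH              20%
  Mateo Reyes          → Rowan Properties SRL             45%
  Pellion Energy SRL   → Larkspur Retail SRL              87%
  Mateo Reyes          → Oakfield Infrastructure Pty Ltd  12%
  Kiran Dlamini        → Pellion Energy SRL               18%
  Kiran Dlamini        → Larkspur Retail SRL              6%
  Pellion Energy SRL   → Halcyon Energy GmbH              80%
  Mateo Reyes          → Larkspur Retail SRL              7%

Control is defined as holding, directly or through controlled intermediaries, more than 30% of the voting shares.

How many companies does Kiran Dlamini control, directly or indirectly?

Kiran holds 60% of Oakfield, so Kiran controls Oakfield.
Kiran holds 65% of Ironvale, so Kiran controls Ironvale.
No other company's threshold is met.
Kiran controls 2 companies.

2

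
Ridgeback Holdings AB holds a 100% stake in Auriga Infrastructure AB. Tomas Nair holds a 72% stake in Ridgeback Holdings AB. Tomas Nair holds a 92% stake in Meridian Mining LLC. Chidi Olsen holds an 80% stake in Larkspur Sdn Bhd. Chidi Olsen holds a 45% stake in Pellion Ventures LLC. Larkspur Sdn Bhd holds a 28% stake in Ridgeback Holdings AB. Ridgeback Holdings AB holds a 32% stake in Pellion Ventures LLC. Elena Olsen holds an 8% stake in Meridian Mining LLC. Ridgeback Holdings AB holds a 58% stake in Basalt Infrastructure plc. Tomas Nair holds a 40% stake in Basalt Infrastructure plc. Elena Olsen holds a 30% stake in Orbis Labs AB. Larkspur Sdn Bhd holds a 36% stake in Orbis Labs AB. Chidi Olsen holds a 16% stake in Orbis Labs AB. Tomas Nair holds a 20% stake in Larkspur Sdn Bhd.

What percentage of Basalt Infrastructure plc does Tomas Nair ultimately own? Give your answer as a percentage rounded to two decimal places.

85.01%

Tomas reaches Basalt along 3 paths.
Via Larkspur → Ridgeback: 20% × 28% × 58% = 3.248%.
Via Ridgeback: 72% × 58% = 41.76%.
Direct stake: 40% = 40%.
Total: 3.248% + 41.76% + 40% = 85.008%.
Rounded: 85.01%.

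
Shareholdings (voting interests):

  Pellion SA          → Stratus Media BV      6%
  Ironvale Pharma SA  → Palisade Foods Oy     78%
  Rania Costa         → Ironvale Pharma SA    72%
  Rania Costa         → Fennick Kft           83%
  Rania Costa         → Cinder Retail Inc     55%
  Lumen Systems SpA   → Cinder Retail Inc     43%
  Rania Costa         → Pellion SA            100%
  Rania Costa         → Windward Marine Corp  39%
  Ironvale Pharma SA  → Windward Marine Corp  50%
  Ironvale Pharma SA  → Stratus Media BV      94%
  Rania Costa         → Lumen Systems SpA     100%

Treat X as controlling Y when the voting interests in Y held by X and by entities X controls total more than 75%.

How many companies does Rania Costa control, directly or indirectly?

Rania holds 100% of Lumen, so Rania controls Lumen.
Rania holds 100% of Pellion, so Rania controls Pellion.
Rania and Lumen together hold 55% + 43% = 98% of Cinder, so Rania controls Cinder.
Rania holds 83% of Fennick, so Rania controls Fennick.
No other company's threshold is met.
Rania controls 4 companies.

4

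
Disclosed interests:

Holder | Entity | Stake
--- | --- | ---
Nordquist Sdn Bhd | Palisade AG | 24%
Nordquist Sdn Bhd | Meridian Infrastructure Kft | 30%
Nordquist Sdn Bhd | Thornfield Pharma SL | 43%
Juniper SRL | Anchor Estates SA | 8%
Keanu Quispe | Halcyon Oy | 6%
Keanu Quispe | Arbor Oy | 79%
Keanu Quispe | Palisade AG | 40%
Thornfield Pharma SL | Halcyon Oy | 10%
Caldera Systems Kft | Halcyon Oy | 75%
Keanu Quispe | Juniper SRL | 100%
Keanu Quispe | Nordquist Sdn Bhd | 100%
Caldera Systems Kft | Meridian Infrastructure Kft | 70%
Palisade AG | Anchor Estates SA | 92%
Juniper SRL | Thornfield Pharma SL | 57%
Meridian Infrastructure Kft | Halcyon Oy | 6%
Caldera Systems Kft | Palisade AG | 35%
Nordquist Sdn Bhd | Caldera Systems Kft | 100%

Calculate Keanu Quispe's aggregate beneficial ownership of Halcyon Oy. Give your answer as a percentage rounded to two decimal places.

97.00%

Keanu reaches Halcyon along 6 paths.
Via Nordquist → Meridian: 100% × 30% × 6% = 1.8%.
Via Nordquist → Caldera → Meridian: 100% × 100% × 70% × 6% = 4.2%.
Via Juniper → Thornfield: 100% × 57% × 10% = 5.7%.
Via Nordquist → Thornfield: 100% × 43% × 10% = 4.3%.
Via Nordquist → Caldera: 100% × 100% × 75% = 75%.
Direct stake: 6% = 6%.
Total: 1.8% + 4.2% + 5.7% + 4.3% + 75% + 6% = 97%.
Rounded: 97.00%.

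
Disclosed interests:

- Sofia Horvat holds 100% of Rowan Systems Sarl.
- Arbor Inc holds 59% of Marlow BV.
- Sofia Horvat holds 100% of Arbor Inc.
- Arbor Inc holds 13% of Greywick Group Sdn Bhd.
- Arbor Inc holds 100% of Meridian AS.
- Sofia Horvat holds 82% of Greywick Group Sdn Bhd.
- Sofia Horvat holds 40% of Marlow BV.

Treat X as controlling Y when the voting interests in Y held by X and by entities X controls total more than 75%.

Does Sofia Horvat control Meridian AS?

Yes

Sofia holds 100% of Arbor, so Sofia controls Arbor.
Arbor holds 100% of Meridian, so Sofia controls Meridian.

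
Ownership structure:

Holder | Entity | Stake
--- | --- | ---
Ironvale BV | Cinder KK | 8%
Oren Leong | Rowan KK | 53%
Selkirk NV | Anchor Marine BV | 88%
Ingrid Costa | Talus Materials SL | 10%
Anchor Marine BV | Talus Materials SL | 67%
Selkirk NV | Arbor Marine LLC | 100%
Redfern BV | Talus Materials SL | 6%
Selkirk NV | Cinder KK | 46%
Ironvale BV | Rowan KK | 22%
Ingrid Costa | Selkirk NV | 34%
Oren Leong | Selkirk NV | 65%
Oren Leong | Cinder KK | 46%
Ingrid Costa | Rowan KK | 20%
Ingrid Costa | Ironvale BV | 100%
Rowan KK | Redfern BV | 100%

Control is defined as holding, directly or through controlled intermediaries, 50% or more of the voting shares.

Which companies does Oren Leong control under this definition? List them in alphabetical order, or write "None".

Oren holds 65% of Selkirk, so Oren controls Selkirk.
Oren holds 53% of Rowan, so Oren controls Rowan.
Selkirk and Oren together hold 46% + 46% = 92% of Cinder, so Oren controls Cinder.
Selkirk holds 88% of Anchor, so Oren controls Anchor.
Rowan holds 100% of Redfern, so Oren controls Redfern.
Anchor and Redfern together hold 67% + 6% = 73% of Talus, so Oren controls Talus.
Selkirk holds 100% of Arbor, so Oren controls Arbor.
No other company's threshold is met.

Anchor Marine BV, Arbor Marine LLC, Cinder KK, Redfern BV, Rowan KK, Selkirk NV, Talus Materials SL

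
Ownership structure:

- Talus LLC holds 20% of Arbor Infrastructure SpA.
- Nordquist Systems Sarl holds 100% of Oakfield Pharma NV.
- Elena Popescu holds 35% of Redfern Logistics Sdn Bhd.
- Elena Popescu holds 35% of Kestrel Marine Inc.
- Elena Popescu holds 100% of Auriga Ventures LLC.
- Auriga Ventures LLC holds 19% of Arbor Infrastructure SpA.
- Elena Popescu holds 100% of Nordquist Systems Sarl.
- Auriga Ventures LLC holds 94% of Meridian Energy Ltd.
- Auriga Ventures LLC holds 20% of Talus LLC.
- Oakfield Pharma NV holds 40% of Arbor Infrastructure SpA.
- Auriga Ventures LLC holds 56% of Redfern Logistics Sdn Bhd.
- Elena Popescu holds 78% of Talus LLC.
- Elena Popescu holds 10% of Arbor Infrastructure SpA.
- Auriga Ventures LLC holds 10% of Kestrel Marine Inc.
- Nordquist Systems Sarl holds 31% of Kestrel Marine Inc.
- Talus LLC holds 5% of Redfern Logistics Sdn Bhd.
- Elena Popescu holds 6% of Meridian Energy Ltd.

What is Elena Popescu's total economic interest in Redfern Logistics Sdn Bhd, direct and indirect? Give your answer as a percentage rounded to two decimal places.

95.90%

Elena reaches Redfern along 4 paths.
Direct stake: 35% = 35%.
Via Auriga: 100% × 56% = 56%.
Via Auriga → Talus: 100% × 20% × 5% = 1%.
Via Talus: 78% × 5% = 3.9%.
Total: 35% + 56% + 1% + 3.9% = 95.9%.
Rounded: 95.90%.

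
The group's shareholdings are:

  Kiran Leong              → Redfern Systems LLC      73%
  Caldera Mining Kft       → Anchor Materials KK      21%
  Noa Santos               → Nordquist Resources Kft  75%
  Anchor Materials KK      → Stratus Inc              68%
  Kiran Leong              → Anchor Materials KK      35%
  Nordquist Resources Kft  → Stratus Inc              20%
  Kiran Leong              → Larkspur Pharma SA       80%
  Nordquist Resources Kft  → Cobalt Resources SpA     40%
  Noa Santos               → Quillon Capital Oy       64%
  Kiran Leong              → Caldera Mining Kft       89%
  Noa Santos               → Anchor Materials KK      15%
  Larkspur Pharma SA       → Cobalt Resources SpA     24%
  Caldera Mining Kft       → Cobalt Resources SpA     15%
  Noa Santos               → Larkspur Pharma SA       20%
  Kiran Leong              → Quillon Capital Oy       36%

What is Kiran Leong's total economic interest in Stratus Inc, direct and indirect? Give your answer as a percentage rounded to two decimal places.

Kiran reaches Stratus along 2 paths.
Via Caldera → Anchor: 89% × 21% × 68% = 12.7092%.
Via Anchor: 35% × 68% = 23.8%.
Total: 12.7092% + 23.8% = 36.5092%.
Rounded: 36.51%.

36.51%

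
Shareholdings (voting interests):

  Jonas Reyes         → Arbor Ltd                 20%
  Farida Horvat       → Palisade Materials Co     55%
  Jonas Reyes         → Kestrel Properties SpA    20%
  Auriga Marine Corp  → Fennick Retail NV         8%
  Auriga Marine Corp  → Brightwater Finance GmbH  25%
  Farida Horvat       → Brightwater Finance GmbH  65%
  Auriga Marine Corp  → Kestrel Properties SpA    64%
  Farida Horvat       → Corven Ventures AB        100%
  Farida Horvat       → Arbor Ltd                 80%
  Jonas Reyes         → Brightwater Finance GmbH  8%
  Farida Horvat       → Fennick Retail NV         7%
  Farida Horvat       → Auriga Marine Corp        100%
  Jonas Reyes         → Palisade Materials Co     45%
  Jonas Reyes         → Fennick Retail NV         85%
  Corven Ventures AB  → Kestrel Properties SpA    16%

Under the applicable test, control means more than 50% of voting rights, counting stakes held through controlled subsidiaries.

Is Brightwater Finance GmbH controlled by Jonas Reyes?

Jonas holds 85% of Fennick, so Jonas controls Fennick.
In Brightwater, Jonas's side holds only 8%, not > 50%.
So Jonas does not control Brightwater.

No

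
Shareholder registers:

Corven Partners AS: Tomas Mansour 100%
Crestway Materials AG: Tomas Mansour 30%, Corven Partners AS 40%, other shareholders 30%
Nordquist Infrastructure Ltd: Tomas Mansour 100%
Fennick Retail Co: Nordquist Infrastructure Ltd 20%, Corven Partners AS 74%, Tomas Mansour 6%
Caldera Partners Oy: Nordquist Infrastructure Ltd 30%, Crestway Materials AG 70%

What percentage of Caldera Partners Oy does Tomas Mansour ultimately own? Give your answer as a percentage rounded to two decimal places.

Tomas reaches Caldera along 3 paths.
Via Nordquist: 100% × 30% = 30%.
Via Crestway: 30% × 70% = 21%.
Via Corven → Crestway: 100% × 40% × 70% = 28%.
Total: 30% + 21% + 28% = 79%.
Rounded: 79.00%.

79.00%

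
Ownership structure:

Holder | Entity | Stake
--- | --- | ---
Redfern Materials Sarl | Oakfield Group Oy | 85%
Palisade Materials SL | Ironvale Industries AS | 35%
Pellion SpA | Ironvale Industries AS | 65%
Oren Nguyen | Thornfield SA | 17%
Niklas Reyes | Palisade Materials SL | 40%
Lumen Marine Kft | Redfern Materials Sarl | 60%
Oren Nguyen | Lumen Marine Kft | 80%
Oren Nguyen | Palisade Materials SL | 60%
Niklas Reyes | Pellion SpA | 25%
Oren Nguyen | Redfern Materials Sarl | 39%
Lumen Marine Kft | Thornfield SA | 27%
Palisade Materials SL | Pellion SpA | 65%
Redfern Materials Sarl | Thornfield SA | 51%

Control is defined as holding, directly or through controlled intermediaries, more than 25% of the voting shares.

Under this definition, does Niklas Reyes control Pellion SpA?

Yes

Niklas holds 40% of Palisade, so Niklas controls Palisade.
Palisade and Niklas together hold 65% + 25% = 90% of Pellion, so Niklas controls Pellion.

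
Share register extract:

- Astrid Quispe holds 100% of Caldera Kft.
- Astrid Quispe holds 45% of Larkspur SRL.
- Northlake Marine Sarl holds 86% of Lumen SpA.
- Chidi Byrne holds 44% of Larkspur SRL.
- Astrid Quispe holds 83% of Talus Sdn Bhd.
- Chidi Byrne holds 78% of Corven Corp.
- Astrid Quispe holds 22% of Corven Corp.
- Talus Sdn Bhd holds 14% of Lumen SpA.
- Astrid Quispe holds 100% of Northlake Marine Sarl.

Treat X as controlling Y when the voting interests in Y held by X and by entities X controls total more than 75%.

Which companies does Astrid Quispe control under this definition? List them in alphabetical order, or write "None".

Caldera Kft, Lumen SpA, Northlake Marine Sarl, Talus Sdn Bhd

Astrid holds 83% of Talus, so Astrid controls Talus.
Astrid holds 100% of Northlake, so Astrid controls Northlake.
Talus and Northlake together hold 14% + 86% = 100% of Lumen, so Astrid controls Lumen.
Astrid holds 100% of Caldera, so Astrid controls Caldera.
No other company's threshold is met.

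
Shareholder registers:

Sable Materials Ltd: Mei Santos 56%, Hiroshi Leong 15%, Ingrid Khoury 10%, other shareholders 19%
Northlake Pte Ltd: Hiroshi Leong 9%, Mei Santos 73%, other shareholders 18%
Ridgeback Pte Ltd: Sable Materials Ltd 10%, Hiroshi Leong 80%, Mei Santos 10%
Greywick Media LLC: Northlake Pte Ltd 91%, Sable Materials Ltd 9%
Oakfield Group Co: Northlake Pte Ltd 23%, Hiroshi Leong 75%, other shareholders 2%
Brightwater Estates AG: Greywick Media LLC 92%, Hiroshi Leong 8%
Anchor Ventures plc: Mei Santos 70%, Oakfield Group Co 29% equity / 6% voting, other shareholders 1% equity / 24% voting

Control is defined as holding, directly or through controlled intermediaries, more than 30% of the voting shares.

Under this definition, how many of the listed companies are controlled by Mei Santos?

5

Mei holds 56% of Sable, so Mei controls Sable.
Mei holds 73% of Northlake, so Mei controls Northlake.
Northlake and Sable together hold 91% + 9% = 100% of Greywick, so Mei controls Greywick.
Greywick holds 92% of Brightwater, so Mei controls Brightwater.
Mei holds 70% of Anchor, so Mei controls Anchor.
No other company's threshold is met.
Mei controls 5 companies.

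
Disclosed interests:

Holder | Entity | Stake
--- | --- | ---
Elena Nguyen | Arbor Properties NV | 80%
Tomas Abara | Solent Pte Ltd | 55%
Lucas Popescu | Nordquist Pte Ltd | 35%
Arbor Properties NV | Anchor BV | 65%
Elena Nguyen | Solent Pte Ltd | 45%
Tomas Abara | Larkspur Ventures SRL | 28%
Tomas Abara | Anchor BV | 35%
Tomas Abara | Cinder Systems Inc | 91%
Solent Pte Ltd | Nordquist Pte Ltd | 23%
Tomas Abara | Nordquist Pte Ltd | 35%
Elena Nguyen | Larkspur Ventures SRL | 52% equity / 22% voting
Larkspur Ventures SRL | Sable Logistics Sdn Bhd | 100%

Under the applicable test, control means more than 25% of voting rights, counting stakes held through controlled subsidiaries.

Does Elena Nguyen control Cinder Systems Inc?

Elena holds 45% of Solent, so Elena controls Solent.
Elena holds 80% of Arbor, so Elena controls Arbor.
Arbor holds 65% of Anchor, so Elena controls Anchor.
Neither Elena nor any entity Elena controls holds any voting interest in Cinder.
So Elena does not control Cinder.

No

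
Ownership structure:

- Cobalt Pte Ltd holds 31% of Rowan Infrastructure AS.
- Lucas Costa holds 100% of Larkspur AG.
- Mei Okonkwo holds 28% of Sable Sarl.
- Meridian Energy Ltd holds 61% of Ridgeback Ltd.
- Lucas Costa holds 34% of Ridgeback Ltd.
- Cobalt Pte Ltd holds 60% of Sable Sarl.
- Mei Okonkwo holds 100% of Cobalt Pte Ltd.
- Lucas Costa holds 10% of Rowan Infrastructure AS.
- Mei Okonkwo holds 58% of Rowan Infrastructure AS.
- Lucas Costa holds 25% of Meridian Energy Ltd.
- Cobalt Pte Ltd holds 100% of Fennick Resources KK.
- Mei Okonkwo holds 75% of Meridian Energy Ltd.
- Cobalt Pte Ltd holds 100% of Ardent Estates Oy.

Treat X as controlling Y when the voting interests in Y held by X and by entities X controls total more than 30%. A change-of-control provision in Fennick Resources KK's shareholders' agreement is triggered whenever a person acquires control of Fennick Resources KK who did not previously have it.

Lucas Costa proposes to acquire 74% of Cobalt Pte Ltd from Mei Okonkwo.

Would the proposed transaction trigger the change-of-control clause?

Yes

The purchase adds only to Lucas's holdings (Mei's stake shrinks), so Lucas is the only person who could newly come to control Fennick.
Lucas holds 34% of Ridgeback, so Lucas controls Ridgeback.
Lucas holds 100% of Larkspur, so Lucas controls Larkspur.
Neither Lucas nor any entity Lucas controls holds any voting interest in Fennick.
So before the transaction, Lucas does not control Fennick.
After the purchase, Lucas holds 74% of Cobalt directly, and Mei's stake falls to 26%.
Lucas holds 74% of Cobalt, so Lucas controls Cobalt.
Cobalt holds 100% of Fennick, so Lucas controls Fennick.
Lucas did not control Fennick before and does after, so the clause is triggered.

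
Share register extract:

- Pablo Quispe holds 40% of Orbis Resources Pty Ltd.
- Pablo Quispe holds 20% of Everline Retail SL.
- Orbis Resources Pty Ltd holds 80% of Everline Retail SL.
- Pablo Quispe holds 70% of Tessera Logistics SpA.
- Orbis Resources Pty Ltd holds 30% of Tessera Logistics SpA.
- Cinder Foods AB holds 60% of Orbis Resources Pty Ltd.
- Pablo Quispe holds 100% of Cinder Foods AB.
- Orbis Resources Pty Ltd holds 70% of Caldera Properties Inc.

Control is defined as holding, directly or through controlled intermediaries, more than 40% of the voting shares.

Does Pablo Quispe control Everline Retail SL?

Yes

Pablo holds 100% of Cinder, so Pablo controls Cinder.
Pablo and Cinder together hold 40% + 60% = 100% of Orbis, so Pablo controls Orbis.
Orbis and Pablo together hold 80% + 20% = 100% of Everline, so Pablo controls Everline.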